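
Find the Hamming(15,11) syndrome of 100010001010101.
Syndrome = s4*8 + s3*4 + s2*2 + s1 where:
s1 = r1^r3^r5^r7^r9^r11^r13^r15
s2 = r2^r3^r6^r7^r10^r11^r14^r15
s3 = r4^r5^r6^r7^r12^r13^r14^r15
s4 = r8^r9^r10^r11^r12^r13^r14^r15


s1=0, s2=0, s3=1, s4=0

Syndrome = 4 (error at position 4)


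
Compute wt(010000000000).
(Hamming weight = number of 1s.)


Counting 1s in 010000000000

1


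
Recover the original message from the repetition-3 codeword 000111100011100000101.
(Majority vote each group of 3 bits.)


Groups: 000, 111, 100, 011, 100, 000, 101
Majority votes: 0101001

0101001


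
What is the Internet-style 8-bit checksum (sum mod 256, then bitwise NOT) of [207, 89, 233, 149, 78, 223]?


Sum = 979 mod 256 = 211
Complement = 44

44


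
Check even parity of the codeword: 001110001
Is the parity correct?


Number of 1s: 4

Yes, parity is correct (4 ones)


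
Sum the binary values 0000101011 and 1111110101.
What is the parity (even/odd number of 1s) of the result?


0000101011 = 43
1111110101 = 1013
Sum = 1056 = 10000100000
1s count = 2

even parity (2 ones in 10000100000)


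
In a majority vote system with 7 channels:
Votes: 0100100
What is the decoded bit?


Ones: 2 out of 7
Threshold: 4

0 (2/7 voted 1)


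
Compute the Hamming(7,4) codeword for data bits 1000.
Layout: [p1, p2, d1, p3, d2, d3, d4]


Parity bits: p1=1, p2=1, p3=0

1110000


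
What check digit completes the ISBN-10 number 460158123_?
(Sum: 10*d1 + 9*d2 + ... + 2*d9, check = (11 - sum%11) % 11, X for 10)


Weighted sum: 187
187 mod 11 = 0

Check digit: 0


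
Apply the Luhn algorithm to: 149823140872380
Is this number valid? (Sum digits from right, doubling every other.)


Luhn sum = 70
70 mod 10 = 0

Valid (Luhn sum mod 10 = 0)


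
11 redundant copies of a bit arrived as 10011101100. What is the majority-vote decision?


Ones: 6 out of 11
Threshold: 6

1 (6/11 voted 1)


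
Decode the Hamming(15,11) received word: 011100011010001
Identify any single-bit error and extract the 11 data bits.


Syndrome = 0: no error detected

Data: 10001010001 (no errors)


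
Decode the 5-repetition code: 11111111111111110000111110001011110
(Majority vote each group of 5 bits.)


Groups: 11111, 11111, 11111, 10000, 11111, 00010, 11110
Majority votes: 1110101

1110101


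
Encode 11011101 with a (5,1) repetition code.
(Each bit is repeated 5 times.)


Each bit -> 5 copies

1111111111000001111111111111110000011111


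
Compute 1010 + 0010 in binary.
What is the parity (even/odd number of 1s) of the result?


1010 = 10
0010 = 2
Sum = 12 = 1100
1s count = 2

even parity (2 ones in 1100)


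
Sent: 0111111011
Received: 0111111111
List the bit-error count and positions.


XOR: 0000000100

1 error(s) at position(s): 7


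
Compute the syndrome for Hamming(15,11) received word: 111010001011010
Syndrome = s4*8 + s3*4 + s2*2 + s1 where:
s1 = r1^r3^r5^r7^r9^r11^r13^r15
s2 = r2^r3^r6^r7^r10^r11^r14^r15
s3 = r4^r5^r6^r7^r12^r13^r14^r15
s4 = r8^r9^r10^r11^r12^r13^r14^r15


s1=1, s2=0, s3=1, s4=0

Syndrome = 5 (error at position 5)


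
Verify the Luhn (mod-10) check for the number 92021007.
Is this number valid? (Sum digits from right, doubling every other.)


Luhn sum = 22
22 mod 10 = 2

Invalid (Luhn sum mod 10 = 2)


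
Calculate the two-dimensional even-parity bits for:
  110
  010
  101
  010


Row parities: 0101
Column parities: 011

Row P: 0101, Col P: 011, Corner: 0


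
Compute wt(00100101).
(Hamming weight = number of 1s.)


Counting 1s in 00100101

3


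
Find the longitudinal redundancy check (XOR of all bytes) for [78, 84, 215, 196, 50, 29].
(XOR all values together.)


XOR chain: 78 ^ 84 ^ 215 ^ 196 ^ 50 ^ 29 = 38

38


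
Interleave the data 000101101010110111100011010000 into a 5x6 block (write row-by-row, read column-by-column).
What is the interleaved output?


Matrix:
  000101
  101010
  110111
  100011
  010000
Read columns: 011100010101000101000111010110

011100010101000101000111010110


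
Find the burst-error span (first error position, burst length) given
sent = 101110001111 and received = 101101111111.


XOR: 000011110000

Burst at position 4, length 4


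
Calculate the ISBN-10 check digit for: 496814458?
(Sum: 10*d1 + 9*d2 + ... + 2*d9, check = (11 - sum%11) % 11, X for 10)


Weighted sum: 298
298 mod 11 = 1

Check digit: X


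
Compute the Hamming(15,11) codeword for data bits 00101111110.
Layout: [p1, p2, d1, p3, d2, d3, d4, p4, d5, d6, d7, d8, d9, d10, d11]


Parity bits: p1=1, p2=0, p3=0, p4=0

100001001111110


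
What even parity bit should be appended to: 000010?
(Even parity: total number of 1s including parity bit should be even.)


Number of 1s in data: 1
Parity bit: 1

1


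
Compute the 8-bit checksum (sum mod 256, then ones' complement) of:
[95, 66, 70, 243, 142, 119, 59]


Sum = 794 mod 256 = 26
Complement = 229

229


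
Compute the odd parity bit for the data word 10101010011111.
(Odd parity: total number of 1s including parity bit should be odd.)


Number of 1s in data: 9
Parity bit: 0

0


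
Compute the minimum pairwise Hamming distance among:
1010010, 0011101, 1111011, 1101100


Comparing all pairs, minimum distance: 3
Can detect 2 errors, correct 1 errors

3


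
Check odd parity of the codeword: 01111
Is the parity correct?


Number of 1s: 4

No, parity error (4 ones)


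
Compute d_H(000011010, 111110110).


XOR: 111101100
Count of 1s: 6

6


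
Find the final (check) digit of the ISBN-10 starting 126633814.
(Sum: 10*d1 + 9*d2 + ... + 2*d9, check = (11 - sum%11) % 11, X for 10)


Weighted sum: 194
194 mod 11 = 7

Check digit: 4


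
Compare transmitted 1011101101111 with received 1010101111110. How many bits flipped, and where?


XOR: 0001000010001

3 error(s) at position(s): 3, 8, 12


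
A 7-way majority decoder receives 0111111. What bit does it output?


Ones: 6 out of 7
Threshold: 4

1 (6/7 voted 1)


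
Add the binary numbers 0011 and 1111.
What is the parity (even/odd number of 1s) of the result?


0011 = 3
1111 = 15
Sum = 18 = 10010
1s count = 2

even parity (2 ones in 10010)


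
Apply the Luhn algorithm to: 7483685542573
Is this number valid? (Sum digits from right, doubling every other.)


Luhn sum = 69
69 mod 10 = 9

Invalid (Luhn sum mod 10 = 9)


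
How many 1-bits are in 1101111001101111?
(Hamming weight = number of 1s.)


Counting 1s in 1101111001101111

12


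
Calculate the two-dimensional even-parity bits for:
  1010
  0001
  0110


Row parities: 010
Column parities: 1101

Row P: 010, Col P: 1101, Corner: 1


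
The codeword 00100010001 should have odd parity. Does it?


Number of 1s: 3

Yes, parity is correct (3 ones)


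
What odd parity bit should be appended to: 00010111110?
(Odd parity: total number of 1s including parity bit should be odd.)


Number of 1s in data: 6
Parity bit: 1

1


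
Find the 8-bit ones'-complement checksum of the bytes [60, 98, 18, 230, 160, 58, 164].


Sum = 788 mod 256 = 20
Complement = 235

235


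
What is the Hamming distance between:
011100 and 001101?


XOR: 010001
Count of 1s: 2

2


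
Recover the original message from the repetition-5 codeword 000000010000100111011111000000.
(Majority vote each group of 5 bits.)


Groups: 00000, 00100, 00100, 11101, 11110, 00000
Majority votes: 000110

000110


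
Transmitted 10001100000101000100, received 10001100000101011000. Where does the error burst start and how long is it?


XOR: 00000000000000011100

Burst at position 15, length 3


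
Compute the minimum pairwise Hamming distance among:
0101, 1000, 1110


Comparing all pairs, minimum distance: 2
Can detect 1 errors, correct 0 errors

2


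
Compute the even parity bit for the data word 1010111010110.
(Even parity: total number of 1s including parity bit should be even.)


Number of 1s in data: 8
Parity bit: 0

0


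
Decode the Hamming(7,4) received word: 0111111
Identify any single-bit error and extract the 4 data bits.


Syndrome = 1: error at position 1

Data: 1111 (corrected bit 1)


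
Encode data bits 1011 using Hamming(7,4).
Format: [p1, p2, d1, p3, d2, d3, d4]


Parity bits: p1=0, p2=1, p3=0

0110011


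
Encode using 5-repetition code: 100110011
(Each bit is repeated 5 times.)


Each bit -> 5 copies

111110000000000111111111100000000001111111111


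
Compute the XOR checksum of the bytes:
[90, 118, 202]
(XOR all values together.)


XOR chain: 90 ^ 118 ^ 202 = 230

230


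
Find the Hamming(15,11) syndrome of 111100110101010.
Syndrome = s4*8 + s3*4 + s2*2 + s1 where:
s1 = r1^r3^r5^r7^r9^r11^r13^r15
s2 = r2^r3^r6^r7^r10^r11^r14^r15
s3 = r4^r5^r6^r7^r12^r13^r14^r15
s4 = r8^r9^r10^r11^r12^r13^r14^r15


s1=1, s2=1, s3=0, s4=0

Syndrome = 3 (error at position 3)


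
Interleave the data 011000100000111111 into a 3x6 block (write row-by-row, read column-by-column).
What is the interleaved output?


Matrix:
  011000
  100000
  111111
Read columns: 011101101001001001

011101101001001001


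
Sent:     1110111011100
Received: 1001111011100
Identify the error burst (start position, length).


XOR: 0111000000000

Burst at position 1, length 3


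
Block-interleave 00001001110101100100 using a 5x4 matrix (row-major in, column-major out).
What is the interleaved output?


Matrix:
  0000
  1001
  1101
  0110
  0100
Read columns: 01100001110001001100

01100001110001001100


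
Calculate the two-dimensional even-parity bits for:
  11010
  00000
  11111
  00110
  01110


Row parities: 10101
Column parities: 01101

Row P: 10101, Col P: 01101, Corner: 1


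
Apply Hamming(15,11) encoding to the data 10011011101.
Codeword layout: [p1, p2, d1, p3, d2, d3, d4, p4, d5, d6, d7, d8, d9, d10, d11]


Parity bits: p1=0, p2=0, p3=0, p4=1

001000111011101


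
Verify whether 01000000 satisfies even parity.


Number of 1s: 1

No, parity error (1 ones)


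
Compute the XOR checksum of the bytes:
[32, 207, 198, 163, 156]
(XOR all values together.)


XOR chain: 32 ^ 207 ^ 198 ^ 163 ^ 156 = 22

22


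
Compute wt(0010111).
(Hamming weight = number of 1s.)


Counting 1s in 0010111

4


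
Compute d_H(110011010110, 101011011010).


XOR: 011000001100
Count of 1s: 4

4


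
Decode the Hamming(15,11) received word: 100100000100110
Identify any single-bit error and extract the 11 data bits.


Syndrome = 12: error at position 12

Data: 00000101110 (corrected bit 12)


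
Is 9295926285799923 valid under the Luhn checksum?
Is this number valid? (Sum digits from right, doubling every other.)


Luhn sum = 92
92 mod 10 = 2

Invalid (Luhn sum mod 10 = 2)


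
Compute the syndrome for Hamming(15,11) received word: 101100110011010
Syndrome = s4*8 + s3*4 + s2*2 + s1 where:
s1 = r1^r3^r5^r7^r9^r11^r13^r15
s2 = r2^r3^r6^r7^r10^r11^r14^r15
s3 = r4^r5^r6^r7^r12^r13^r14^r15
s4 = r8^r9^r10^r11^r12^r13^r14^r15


s1=0, s2=0, s3=0, s4=0

Syndrome = 0 (no error)


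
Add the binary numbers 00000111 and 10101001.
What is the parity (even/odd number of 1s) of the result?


00000111 = 7
10101001 = 169
Sum = 176 = 10110000
1s count = 3

odd parity (3 ones in 10110000)


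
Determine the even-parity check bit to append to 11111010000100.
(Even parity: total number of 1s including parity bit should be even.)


Number of 1s in data: 7
Parity bit: 1

1


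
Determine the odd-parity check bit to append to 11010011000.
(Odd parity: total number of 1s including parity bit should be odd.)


Number of 1s in data: 5
Parity bit: 0

0


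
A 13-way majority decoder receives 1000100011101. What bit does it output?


Ones: 6 out of 13
Threshold: 7

0 (6/13 voted 1)


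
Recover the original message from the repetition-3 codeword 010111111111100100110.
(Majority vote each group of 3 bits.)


Groups: 010, 111, 111, 111, 100, 100, 110
Majority votes: 0111001

0111001


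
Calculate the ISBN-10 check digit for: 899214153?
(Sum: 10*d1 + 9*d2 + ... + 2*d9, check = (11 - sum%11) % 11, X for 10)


Weighted sum: 298
298 mod 11 = 1

Check digit: X


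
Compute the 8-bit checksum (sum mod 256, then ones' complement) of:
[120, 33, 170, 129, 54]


Sum = 506 mod 256 = 250
Complement = 5

5


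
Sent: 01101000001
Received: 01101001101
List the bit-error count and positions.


XOR: 00000001100

2 error(s) at position(s): 7, 8


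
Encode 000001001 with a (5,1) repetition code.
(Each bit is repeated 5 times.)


Each bit -> 5 copies

000000000000000000000000011111000000000011111


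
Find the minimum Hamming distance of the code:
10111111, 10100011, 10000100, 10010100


Comparing all pairs, minimum distance: 1
Can detect 0 errors, correct 0 errors

1


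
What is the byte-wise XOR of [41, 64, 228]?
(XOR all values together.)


XOR chain: 41 ^ 64 ^ 228 = 141

141


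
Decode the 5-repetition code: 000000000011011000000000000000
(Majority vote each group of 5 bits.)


Groups: 00000, 00000, 11011, 00000, 00000, 00000
Majority votes: 001000

001000


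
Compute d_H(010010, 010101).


XOR: 000111
Count of 1s: 3

3


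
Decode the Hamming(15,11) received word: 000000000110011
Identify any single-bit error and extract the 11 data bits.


Syndrome = 0: no error detected

Data: 00000110011 (no errors)


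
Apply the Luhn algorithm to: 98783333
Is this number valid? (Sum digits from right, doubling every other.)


Luhn sum = 48
48 mod 10 = 8

Invalid (Luhn sum mod 10 = 8)


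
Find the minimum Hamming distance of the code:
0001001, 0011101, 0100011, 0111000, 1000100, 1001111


Comparing all pairs, minimum distance: 2
Can detect 1 errors, correct 0 errors

2


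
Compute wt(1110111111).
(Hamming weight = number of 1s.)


Counting 1s in 1110111111

9


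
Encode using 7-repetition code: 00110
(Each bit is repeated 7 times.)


Each bit -> 7 copies

00000000000000111111111111110000000


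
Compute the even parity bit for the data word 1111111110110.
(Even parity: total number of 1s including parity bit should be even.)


Number of 1s in data: 11
Parity bit: 1

1


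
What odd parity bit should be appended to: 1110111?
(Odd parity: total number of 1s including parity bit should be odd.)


Number of 1s in data: 6
Parity bit: 1

1


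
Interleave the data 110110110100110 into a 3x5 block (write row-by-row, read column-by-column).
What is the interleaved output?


Matrix:
  11011
  01101
  00110
Read columns: 100110011101110

100110011101110


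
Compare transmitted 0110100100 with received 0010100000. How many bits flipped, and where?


XOR: 0100000100

2 error(s) at position(s): 1, 7


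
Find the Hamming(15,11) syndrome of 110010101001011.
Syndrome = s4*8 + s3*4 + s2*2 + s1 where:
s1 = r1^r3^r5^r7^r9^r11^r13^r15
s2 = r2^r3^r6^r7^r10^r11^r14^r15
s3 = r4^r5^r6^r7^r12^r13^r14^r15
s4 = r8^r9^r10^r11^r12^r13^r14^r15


s1=1, s2=0, s3=1, s4=0

Syndrome = 5 (error at position 5)


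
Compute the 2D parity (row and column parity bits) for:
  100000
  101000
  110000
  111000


Row parities: 1001
Column parities: 000000

Row P: 1001, Col P: 000000, Corner: 0


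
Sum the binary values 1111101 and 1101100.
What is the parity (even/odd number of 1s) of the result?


1111101 = 125
1101100 = 108
Sum = 233 = 11101001
1s count = 5

odd parity (5 ones in 11101001)


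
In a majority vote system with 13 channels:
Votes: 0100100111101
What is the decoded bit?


Ones: 7 out of 13
Threshold: 7

1 (7/13 voted 1)


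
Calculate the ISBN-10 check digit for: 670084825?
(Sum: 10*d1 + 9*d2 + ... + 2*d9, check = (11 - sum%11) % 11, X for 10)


Weighted sum: 239
239 mod 11 = 8

Check digit: 3


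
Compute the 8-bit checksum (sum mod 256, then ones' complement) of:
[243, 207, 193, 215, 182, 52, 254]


Sum = 1346 mod 256 = 66
Complement = 189

189


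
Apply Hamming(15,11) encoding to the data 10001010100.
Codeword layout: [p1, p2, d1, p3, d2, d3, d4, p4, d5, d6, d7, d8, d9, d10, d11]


Parity bits: p1=0, p2=0, p3=1, p4=1

001100011010100


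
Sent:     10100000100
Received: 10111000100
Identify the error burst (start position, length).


XOR: 00011000000

Burst at position 3, length 2


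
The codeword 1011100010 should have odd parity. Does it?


Number of 1s: 5

Yes, parity is correct (5 ones)


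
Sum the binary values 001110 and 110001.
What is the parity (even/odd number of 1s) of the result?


001110 = 14
110001 = 49
Sum = 63 = 111111
1s count = 6

even parity (6 ones in 111111)


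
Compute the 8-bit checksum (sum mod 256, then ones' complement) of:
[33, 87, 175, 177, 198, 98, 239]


Sum = 1007 mod 256 = 239
Complement = 16

16


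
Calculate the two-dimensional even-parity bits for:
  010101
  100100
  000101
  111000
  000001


Row parities: 10011
Column parities: 001101

Row P: 10011, Col P: 001101, Corner: 1


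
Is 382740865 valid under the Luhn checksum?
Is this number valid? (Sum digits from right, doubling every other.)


Luhn sum = 37
37 mod 10 = 7

Invalid (Luhn sum mod 10 = 7)


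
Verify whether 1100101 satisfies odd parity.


Number of 1s: 4

No, parity error (4 ones)


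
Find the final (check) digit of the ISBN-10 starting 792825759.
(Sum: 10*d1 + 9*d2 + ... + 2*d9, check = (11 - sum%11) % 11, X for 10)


Weighted sum: 321
321 mod 11 = 2

Check digit: 9


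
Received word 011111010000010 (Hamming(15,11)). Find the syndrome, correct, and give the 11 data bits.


Syndrome = 0: no error detected

Data: 11100000010 (no errors)


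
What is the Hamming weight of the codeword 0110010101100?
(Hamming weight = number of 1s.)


Counting 1s in 0110010101100

6


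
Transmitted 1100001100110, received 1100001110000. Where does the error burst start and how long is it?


XOR: 0000000010110

Burst at position 8, length 4


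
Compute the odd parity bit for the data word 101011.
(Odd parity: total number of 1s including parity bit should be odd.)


Number of 1s in data: 4
Parity bit: 1

1


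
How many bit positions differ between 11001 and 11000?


XOR: 00001
Count of 1s: 1

1


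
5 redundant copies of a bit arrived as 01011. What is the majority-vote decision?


Ones: 3 out of 5
Threshold: 3

1 (3/5 voted 1)


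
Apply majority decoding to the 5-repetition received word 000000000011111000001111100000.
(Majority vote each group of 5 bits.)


Groups: 00000, 00000, 11111, 00000, 11111, 00000
Majority votes: 001010

001010


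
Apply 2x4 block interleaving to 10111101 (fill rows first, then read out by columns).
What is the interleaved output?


Matrix:
  1011
  1101
Read columns: 11011011

11011011


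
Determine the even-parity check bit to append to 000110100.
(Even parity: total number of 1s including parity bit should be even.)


Number of 1s in data: 3
Parity bit: 1

1


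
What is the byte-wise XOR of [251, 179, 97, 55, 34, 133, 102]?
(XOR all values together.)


XOR chain: 251 ^ 179 ^ 97 ^ 55 ^ 34 ^ 133 ^ 102 = 223

223


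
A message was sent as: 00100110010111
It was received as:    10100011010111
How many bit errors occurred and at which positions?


XOR: 10000101000000

3 error(s) at position(s): 0, 5, 7


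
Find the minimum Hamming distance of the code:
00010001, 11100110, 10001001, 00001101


Comparing all pairs, minimum distance: 2
Can detect 1 errors, correct 0 errors

2


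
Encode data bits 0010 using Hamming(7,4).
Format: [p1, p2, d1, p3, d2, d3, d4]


Parity bits: p1=0, p2=1, p3=1

0101010


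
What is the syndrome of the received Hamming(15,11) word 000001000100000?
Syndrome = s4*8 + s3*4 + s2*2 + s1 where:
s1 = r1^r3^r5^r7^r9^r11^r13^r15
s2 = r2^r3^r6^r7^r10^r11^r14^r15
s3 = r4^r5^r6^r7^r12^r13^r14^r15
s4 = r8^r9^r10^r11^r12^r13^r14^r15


s1=0, s2=0, s3=1, s4=1

Syndrome = 12 (error at position 12)


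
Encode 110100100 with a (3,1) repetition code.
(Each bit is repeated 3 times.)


Each bit -> 3 copies

111111000111000000111000000


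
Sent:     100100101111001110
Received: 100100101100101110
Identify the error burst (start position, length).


XOR: 000000000011100000

Burst at position 10, length 3


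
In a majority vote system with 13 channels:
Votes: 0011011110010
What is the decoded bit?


Ones: 7 out of 13
Threshold: 7

1 (7/13 voted 1)


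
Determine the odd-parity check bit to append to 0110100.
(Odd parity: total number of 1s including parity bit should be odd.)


Number of 1s in data: 3
Parity bit: 0

0


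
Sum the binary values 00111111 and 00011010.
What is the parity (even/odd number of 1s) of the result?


00111111 = 63
00011010 = 26
Sum = 89 = 1011001
1s count = 4

even parity (4 ones in 1011001)


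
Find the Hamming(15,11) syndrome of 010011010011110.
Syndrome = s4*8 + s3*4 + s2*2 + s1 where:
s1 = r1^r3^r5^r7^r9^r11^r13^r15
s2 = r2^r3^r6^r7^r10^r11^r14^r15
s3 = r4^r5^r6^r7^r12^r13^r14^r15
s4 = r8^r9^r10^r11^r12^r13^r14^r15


s1=1, s2=0, s3=1, s4=1

Syndrome = 13 (error at position 13)


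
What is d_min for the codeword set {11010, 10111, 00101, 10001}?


Comparing all pairs, minimum distance: 2
Can detect 1 errors, correct 0 errors

2


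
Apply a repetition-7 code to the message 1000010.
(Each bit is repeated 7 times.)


Each bit -> 7 copies

1111111000000000000000000000000000011111110000000


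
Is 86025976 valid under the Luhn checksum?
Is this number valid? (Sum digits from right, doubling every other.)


Luhn sum = 36
36 mod 10 = 6

Invalid (Luhn sum mod 10 = 6)


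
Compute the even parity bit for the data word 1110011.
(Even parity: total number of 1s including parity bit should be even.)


Number of 1s in data: 5
Parity bit: 1

1


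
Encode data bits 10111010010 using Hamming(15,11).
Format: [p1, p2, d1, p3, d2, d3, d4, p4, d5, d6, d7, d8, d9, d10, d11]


Parity bits: p1=0, p2=1, p3=1, p4=1

011101111010010


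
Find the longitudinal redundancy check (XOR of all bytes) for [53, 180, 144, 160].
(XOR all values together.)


XOR chain: 53 ^ 180 ^ 144 ^ 160 = 177

177


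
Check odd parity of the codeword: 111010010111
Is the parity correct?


Number of 1s: 8

No, parity error (8 ones)


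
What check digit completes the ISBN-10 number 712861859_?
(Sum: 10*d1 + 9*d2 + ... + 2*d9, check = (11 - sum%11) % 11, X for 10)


Weighted sum: 257
257 mod 11 = 4

Check digit: 7


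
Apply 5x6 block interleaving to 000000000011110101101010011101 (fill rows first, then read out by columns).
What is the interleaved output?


Matrix:
  000000
  000011
  110101
  101010
  011101
Read columns: 001100010100011001010101001101

001100010100011001010101001101


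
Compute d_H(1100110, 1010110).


XOR: 0110000
Count of 1s: 2

2


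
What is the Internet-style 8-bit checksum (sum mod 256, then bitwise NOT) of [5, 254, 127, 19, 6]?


Sum = 411 mod 256 = 155
Complement = 100

100


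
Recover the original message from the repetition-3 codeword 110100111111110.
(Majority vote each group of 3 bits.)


Groups: 110, 100, 111, 111, 110
Majority votes: 10111

10111


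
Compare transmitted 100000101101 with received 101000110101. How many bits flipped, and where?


XOR: 001000011000

3 error(s) at position(s): 2, 7, 8


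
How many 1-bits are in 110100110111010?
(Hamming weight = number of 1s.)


Counting 1s in 110100110111010

9


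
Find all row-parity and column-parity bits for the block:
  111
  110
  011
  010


Row parities: 1001
Column parities: 000

Row P: 1001, Col P: 000, Corner: 0


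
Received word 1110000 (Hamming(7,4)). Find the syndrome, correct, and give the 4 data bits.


Syndrome = 0: no error detected

Data: 1000 (no errors)


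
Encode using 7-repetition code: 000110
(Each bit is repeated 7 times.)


Each bit -> 7 copies

000000000000000000000111111111111110000000


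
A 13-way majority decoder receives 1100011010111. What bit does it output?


Ones: 8 out of 13
Threshold: 7

1 (8/13 voted 1)


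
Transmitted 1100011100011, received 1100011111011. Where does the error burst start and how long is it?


XOR: 0000000011000

Burst at position 8, length 2


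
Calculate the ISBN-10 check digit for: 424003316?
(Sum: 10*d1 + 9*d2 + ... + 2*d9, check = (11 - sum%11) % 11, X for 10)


Weighted sum: 132
132 mod 11 = 0

Check digit: 0


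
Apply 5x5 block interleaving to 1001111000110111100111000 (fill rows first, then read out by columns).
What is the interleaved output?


Matrix:
  10011
  11000
  11011
  11001
  11000
Read columns: 1111101111000001010010110

1111101111000001010010110


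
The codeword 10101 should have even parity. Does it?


Number of 1s: 3

No, parity error (3 ones)


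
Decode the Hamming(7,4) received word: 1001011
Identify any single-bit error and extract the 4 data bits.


Syndrome = 4: error at position 4

Data: 0011 (corrected bit 4)


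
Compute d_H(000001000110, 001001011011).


XOR: 001000011101
Count of 1s: 5

5


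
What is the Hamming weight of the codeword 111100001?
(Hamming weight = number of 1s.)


Counting 1s in 111100001

5


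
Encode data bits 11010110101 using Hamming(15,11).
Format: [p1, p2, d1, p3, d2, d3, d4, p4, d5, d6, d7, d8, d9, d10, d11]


Parity bits: p1=0, p2=1, p3=0, p4=0

011010100110101


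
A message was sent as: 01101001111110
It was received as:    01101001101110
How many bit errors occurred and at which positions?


XOR: 00000000010000

1 error(s) at position(s): 9


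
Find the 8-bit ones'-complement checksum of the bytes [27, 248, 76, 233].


Sum = 584 mod 256 = 72
Complement = 183

183


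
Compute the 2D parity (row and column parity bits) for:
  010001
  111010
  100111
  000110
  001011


Row parities: 00001
Column parities: 000001

Row P: 00001, Col P: 000001, Corner: 1


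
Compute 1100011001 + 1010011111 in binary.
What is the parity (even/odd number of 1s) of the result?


1100011001 = 793
1010011111 = 671
Sum = 1464 = 10110111000
1s count = 6

even parity (6 ones in 10110111000)


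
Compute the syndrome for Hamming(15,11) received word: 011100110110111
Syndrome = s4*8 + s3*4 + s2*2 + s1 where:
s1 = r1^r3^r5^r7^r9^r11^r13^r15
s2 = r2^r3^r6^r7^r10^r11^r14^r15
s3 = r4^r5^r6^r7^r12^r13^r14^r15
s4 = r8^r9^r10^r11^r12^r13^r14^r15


s1=1, s2=1, s3=1, s4=0

Syndrome = 7 (error at position 7)


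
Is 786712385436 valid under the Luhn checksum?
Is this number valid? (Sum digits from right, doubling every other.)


Luhn sum = 58
58 mod 10 = 8

Invalid (Luhn sum mod 10 = 8)


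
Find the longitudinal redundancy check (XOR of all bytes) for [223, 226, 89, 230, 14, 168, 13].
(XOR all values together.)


XOR chain: 223 ^ 226 ^ 89 ^ 230 ^ 14 ^ 168 ^ 13 = 41

41


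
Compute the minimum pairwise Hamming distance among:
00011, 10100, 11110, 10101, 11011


Comparing all pairs, minimum distance: 1
Can detect 0 errors, correct 0 errors

1


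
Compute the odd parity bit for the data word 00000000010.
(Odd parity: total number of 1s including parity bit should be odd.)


Number of 1s in data: 1
Parity bit: 0

0


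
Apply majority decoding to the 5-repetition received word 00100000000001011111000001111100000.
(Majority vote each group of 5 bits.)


Groups: 00100, 00000, 00010, 11111, 00000, 11111, 00000
Majority votes: 0001010

0001010


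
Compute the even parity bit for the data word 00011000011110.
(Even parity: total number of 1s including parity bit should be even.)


Number of 1s in data: 6
Parity bit: 0

0


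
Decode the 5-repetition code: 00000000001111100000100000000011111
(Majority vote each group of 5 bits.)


Groups: 00000, 00000, 11111, 00000, 10000, 00000, 11111
Majority votes: 0010001

0010001


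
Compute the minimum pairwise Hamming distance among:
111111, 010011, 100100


Comparing all pairs, minimum distance: 3
Can detect 2 errors, correct 1 errors

3


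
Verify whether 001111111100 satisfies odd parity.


Number of 1s: 8

No, parity error (8 ones)


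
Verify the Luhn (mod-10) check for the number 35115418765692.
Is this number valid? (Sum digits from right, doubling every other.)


Luhn sum = 58
58 mod 10 = 8

Invalid (Luhn sum mod 10 = 8)


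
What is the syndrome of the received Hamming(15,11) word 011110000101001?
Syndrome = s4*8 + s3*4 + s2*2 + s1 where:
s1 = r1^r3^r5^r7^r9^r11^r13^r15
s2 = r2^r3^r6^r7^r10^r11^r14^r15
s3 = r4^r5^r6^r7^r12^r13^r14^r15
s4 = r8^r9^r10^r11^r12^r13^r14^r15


s1=1, s2=0, s3=0, s4=1

Syndrome = 9 (error at position 9)


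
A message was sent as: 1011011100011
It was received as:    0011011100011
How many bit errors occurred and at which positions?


XOR: 1000000000000

1 error(s) at position(s): 0


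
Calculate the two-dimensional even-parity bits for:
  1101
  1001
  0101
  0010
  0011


Row parities: 10010
Column parities: 0000

Row P: 10010, Col P: 0000, Corner: 0


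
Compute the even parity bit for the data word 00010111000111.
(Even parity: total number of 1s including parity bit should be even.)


Number of 1s in data: 7
Parity bit: 1

1


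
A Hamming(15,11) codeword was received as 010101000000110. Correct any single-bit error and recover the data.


Syndrome = 3: error at position 3

Data: 10100000110 (corrected bit 3)


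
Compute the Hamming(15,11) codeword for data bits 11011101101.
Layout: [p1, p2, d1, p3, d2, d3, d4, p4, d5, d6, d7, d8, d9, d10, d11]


Parity bits: p1=0, p2=0, p3=1, p4=1

001110111101101


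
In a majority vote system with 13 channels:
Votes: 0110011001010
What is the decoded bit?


Ones: 6 out of 13
Threshold: 7

0 (6/13 voted 1)


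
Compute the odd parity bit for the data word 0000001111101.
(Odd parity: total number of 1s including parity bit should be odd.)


Number of 1s in data: 6
Parity bit: 1

1


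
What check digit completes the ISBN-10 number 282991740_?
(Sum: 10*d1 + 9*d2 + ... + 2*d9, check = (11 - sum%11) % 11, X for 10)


Weighted sum: 270
270 mod 11 = 6

Check digit: 5


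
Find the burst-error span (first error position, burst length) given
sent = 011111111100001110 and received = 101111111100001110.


XOR: 110000000000000000

Burst at position 0, length 2


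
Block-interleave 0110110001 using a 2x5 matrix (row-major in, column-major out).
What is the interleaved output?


Matrix:
  01101
  10001
Read columns: 0110100011

0110100011


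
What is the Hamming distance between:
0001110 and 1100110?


XOR: 1101000
Count of 1s: 3

3


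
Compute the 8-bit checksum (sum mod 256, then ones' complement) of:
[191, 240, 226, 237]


Sum = 894 mod 256 = 126
Complement = 129

129


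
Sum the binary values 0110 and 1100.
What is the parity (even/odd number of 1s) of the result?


0110 = 6
1100 = 12
Sum = 18 = 10010
1s count = 2

even parity (2 ones in 10010)


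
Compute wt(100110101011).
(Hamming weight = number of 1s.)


Counting 1s in 100110101011

7


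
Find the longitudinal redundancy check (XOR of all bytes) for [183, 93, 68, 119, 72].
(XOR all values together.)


XOR chain: 183 ^ 93 ^ 68 ^ 119 ^ 72 = 145

145


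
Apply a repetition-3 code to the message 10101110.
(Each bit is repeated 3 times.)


Each bit -> 3 copies

111000111000111111111000


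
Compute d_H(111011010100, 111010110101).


XOR: 000001100001
Count of 1s: 3

3


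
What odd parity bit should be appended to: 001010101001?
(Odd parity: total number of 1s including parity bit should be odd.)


Number of 1s in data: 5
Parity bit: 0

0


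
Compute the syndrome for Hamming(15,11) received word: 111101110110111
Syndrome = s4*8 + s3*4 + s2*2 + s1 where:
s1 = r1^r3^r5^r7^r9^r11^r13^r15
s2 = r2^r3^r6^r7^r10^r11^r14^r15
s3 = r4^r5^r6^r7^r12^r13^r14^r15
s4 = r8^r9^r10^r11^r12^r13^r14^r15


s1=0, s2=0, s3=0, s4=0

Syndrome = 0 (no error)


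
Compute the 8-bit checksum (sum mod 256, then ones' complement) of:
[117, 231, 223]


Sum = 571 mod 256 = 59
Complement = 196

196


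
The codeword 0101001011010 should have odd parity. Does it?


Number of 1s: 6

No, parity error (6 ones)


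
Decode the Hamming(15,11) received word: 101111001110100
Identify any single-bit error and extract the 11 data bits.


Syndrome = 0: no error detected

Data: 11101110100 (no errors)


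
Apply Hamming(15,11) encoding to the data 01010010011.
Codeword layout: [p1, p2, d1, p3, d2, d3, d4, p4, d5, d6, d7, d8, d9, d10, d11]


Parity bits: p1=0, p2=0, p3=0, p4=1

000010110010011


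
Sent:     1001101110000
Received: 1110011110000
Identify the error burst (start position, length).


XOR: 0111110000000

Burst at position 1, length 5


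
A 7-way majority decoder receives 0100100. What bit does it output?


Ones: 2 out of 7
Threshold: 4

0 (2/7 voted 1)


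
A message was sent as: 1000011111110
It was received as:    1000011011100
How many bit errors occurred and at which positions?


XOR: 0000000100010

2 error(s) at position(s): 7, 11


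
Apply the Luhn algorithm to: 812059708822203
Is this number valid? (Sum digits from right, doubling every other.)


Luhn sum = 59
59 mod 10 = 9

Invalid (Luhn sum mod 10 = 9)


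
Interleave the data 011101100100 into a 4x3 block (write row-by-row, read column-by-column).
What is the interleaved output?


Matrix:
  011
  101
  100
  100
Read columns: 011110001100

011110001100


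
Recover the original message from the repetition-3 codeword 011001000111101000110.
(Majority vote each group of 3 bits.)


Groups: 011, 001, 000, 111, 101, 000, 110
Majority votes: 1001101

1001101


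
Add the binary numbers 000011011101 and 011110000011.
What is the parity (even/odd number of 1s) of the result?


000011011101 = 221
011110000011 = 1923
Sum = 2144 = 100001100000
1s count = 3

odd parity (3 ones in 100001100000)


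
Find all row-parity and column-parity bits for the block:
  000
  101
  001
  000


Row parities: 0010
Column parities: 100

Row P: 0010, Col P: 100, Corner: 1


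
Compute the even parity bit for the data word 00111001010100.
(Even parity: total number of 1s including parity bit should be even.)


Number of 1s in data: 6
Parity bit: 0

0


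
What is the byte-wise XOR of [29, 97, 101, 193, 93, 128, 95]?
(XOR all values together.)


XOR chain: 29 ^ 97 ^ 101 ^ 193 ^ 93 ^ 128 ^ 95 = 90

90


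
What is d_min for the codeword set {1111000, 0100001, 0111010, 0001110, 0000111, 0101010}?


Comparing all pairs, minimum distance: 1
Can detect 0 errors, correct 0 errors

1


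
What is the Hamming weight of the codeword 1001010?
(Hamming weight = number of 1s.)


Counting 1s in 1001010

3


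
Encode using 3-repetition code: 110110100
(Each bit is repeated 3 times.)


Each bit -> 3 copies

111111000111111000111000000


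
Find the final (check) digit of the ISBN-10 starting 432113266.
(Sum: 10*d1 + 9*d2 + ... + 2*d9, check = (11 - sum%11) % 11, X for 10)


Weighted sum: 149
149 mod 11 = 6

Check digit: 5


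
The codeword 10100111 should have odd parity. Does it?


Number of 1s: 5

Yes, parity is correct (5 ones)


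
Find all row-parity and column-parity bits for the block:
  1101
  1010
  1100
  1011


Row parities: 1001
Column parities: 0000

Row P: 1001, Col P: 0000, Corner: 0


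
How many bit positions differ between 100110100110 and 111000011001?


XOR: 011110111111
Count of 1s: 10

10


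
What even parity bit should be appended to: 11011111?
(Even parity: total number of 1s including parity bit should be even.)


Number of 1s in data: 7
Parity bit: 1

1


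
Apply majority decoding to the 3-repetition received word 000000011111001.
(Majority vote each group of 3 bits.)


Groups: 000, 000, 011, 111, 001
Majority votes: 00110

00110


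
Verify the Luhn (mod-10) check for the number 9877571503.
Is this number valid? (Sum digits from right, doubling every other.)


Luhn sum = 47
47 mod 10 = 7

Invalid (Luhn sum mod 10 = 7)


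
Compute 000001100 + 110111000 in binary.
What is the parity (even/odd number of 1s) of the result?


000001100 = 12
110111000 = 440
Sum = 452 = 111000100
1s count = 4

even parity (4 ones in 111000100)


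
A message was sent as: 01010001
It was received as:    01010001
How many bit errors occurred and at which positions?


XOR: 00000000

0 errors (received matches sent)


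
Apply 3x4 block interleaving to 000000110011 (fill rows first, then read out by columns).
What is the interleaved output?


Matrix:
  0000
  0011
  0011
Read columns: 000000011011

000000011011


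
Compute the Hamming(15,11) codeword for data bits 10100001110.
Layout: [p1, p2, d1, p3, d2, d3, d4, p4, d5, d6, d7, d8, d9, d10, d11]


Parity bits: p1=0, p2=1, p3=0, p4=1

011001010001110


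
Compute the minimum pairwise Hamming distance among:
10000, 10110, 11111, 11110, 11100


Comparing all pairs, minimum distance: 1
Can detect 0 errors, correct 0 errors

1


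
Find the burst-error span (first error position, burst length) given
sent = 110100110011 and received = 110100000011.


XOR: 000000110000

Burst at position 6, length 2


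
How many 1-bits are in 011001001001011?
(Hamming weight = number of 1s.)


Counting 1s in 011001001001011

7


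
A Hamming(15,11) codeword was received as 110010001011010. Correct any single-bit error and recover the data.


Syndrome = 6: error at position 6

Data: 01101011010 (corrected bit 6)


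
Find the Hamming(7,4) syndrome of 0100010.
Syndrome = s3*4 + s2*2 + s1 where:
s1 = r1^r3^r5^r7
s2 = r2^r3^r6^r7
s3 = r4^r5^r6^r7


s1=0, s2=0, s3=1

Syndrome = 4 (error at position 4)


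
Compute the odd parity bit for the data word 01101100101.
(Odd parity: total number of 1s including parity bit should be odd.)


Number of 1s in data: 6
Parity bit: 1

1


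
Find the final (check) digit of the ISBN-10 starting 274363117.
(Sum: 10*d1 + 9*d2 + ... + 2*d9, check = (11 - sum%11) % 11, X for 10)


Weighted sum: 208
208 mod 11 = 10

Check digit: 1


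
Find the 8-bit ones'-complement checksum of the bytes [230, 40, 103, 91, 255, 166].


Sum = 885 mod 256 = 117
Complement = 138

138


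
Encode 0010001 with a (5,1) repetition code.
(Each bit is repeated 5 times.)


Each bit -> 5 copies

00000000001111100000000000000011111


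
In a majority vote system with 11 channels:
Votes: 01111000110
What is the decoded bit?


Ones: 6 out of 11
Threshold: 6

1 (6/11 voted 1)


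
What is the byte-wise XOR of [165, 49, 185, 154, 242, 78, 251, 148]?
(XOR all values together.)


XOR chain: 165 ^ 49 ^ 185 ^ 154 ^ 242 ^ 78 ^ 251 ^ 148 = 100

100


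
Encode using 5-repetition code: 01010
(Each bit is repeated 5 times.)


Each bit -> 5 copies

0000011111000001111100000


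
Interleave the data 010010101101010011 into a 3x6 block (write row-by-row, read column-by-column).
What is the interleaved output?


Matrix:
  010010
  101101
  010011
Read columns: 010101010010101011

010101010010101011


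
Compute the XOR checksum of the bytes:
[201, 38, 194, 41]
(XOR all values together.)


XOR chain: 201 ^ 38 ^ 194 ^ 41 = 4

4


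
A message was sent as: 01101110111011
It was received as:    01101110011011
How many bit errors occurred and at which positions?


XOR: 00000000100000

1 error(s) at position(s): 8


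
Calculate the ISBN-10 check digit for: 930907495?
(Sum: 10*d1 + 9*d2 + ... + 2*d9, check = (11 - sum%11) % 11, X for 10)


Weighted sum: 268
268 mod 11 = 4

Check digit: 7
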